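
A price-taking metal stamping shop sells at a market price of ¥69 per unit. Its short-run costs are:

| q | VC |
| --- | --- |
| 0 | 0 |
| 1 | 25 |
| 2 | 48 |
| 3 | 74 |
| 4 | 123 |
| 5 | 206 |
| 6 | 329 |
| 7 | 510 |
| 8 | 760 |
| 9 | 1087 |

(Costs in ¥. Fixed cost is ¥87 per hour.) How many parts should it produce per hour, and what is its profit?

Tabulate TR − TC: q=0: -87; q=1: -43; q=2: 3; q=3: 46; q=4: 66; q=5: 52; q=6: -2; q=7: -114; q=8: -295; q=9: -553.
Profit is maximized at q = 4. AVC there is 123/4 = ¥30.75 ≤ P, so producing beats shutting down (which would give -¥87).

q = 4; profit = ¥66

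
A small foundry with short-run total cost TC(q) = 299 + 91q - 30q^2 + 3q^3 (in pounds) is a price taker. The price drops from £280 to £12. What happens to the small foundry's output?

Output falls from 9 to 0 (the firm shuts down)

MC = 91 - 60q + 9q^2; the shutdown threshold is min AVC = £16 (at q = 5).
At P = £280 ≥ min AVC, set P = MC on the rising branch: q = 9.
At P = £12 < min AVC = £16, price no longer covers variable cost at any output, so the firm shuts down: q = 0.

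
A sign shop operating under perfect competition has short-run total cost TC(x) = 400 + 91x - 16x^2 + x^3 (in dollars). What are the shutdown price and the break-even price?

Shutdown price = $27; break-even price = $71

Shutdown price = min AVC. AVC = 91 - 16x + x^2, with vertex at x = 8 and minimum $27.
ATC = 400/x + 91 - 16x + x^2. Setting dATC/dx = −400/x^2 − 16 + 2x = 0 gives x = 10 (since 2·10^3 − 16·10^2 = 400).
min ATC = 400/10 + 91 − 16·10 + 10^2 = $71. That is the break-even price.
Between these two prices the firm operates at a loss; above $71 it earns a profit.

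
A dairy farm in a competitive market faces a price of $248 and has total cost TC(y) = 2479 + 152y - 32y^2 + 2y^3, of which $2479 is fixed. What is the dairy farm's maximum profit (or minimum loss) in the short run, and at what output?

AVC = 152 - 32y + 2y^2; min AVC = $24 at y = 8. Since P = $248 ≥ min AVC, the firm produces.
MC = 152 - 64y + 6y^2. Setting P = MC and taking the root on the rising branch gives y* = 12.
TR = 248·12 = 2976. TC = 2479 + 672 = 3151. Profit = 2976 − 3151 = -$175.
Shutting down would mean losing the fixed cost of $2479, so operating at a loss of $175 is better by $2304.

Profit = -$175 at y = 12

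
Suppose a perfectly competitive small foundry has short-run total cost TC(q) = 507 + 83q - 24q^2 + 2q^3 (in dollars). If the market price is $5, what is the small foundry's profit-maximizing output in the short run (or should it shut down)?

Strip out fixed cost: VC = 83q - 24q^2 + 2q^3. Then AVC = 83 - 24q + 2q^2 and MC = 83 - 48q + 6q^2.
The AVC parabola has its vertex at q = 24/4 = 6, where AVC = 83 - 24·6 + 2·6^2 = $11.
With P < min AVC ($5 < $11), every unit sold adds to the loss.
The firm minimizes its loss by shutting down and losing only its fixed cost of $507.

Shut down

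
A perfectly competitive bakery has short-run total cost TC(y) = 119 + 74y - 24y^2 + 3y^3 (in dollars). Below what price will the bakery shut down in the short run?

The firm shuts down when price falls below the minimum of average variable cost. AVC = VC/y = 74 - 24y + 3y^2.
dAVC/dy = -24 + 6y = 0 gives y = 4. min AVC = 74 - 24·4 + 3·4^2 = 26.
For P < $26 the firm produces nothing.

$26 per unit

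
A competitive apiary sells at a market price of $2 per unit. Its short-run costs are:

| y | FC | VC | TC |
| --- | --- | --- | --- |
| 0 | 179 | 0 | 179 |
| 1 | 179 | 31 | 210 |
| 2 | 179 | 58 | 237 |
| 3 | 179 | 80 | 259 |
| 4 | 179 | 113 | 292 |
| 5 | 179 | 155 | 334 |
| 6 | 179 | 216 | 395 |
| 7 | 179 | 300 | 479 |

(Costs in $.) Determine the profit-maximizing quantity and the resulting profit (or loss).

y = 0 (shut down); profit = -$179

Tabulate TR − TC: y=0: -179; y=1: -208; y=2: -233; y=3: -253; y=4: -284; y=5: -324; y=6: -383; y=7: -465.
Profit is highest at y = 0. Equivalently, the lowest AVC in the table is 80/3 ≈ $26.67 at y = 3, and P = $2 falls below it — price never covers variable cost, so the firm shuts down and loses only its fixed cost.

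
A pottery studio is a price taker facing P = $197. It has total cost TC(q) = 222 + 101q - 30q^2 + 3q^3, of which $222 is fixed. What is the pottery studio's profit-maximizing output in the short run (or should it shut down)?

Variable cost is VC = 101q - 30q^2 + 3q^3, so AVC = VC/q = 101 - 30q + 3q^2 and MC = dTC/dq = 101 - 60q + 9q^2.
The AVC parabola has its vertex at q = 30/6 = 5, where AVC = 101 - 30·5 + 3·5^2 = $26.
Since P = $197 ≥ min AVC = $26, price covers variable cost and the firm should produce.
P = MC gives -96 - 60q + 9q^2 = 0, with roots -4/3 and 8. Take the larger (rising MC): q* = 8.
Check: AVC at q = 8 is $53 ≤ P, so revenue covers variable cost.
Profit = P·q − TC = 197·8 − 646 = $930.

Produce at q = 8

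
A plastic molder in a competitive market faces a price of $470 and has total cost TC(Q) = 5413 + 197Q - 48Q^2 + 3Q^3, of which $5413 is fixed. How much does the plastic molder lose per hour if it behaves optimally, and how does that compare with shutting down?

AVC = 197 - 48Q + 3Q^2; min AVC = $5 at Q = 8. Since P = $470 ≥ min AVC, the firm produces.
With MC = 197 - 96Q + 9Q^2, P = MC on the upward-sloping part at Q* = 13.
TR = 470·13 = 6110. TC = 5413 + 1040 = 6453. Profit = 6110 − 6453 = -$343.
By producing, the firm covers all variable cost plus $5070 of fixed cost; shutting down would lose the full $5413.

Profit = -$343 at Q = 13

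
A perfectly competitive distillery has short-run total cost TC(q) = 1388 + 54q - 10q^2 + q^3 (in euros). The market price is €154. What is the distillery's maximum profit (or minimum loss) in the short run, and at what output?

AVC = 54 - 10q + q^2 has its minimum €29 at q = 5; price €154 clears that bar, so the firm operates.
MC = 54 - 20q + 3q^2. Setting P = MC and taking the root on the rising branch gives q* = 10.
TR = 154·10 = 1540. TC = 1388 + 540 = 1928. Profit = 1540 − 1928 = -€388.
Shutting down would mean losing the fixed cost of €1388, so operating at a loss of €388 is better by €1000.

Profit = -€388 at q = 10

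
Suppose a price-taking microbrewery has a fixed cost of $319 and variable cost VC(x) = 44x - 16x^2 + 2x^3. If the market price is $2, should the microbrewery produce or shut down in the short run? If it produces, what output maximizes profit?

Shut down

Strip out fixed cost: VC = 44x - 16x^2 + 2x^3. Then AVC = 44 - 16x + 2x^2 and MC = 44 - 32x + 6x^2.
AVC is minimized where dAVC/dx = -16 + 4x = 0, at x = 4; min AVC = 44 - 16·4 + 2·4^2 = $12.
P = $2 lies below min AVC = $12; no output level covers variable cost.
The firm minimizes its loss by shutting down and losing only its fixed cost of $319.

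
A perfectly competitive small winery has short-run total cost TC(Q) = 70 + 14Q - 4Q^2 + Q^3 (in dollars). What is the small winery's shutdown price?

$10 per unit

The shutdown price is the minimum of AVC. VC = 14Q - 4Q^2 + Q^3, so AVC = 14 - 4Q + Q^2.
At the minimum of AVC, MC = AVC. MC = 14 - 8Q + 3Q^2; setting MC = AVC gives 2Q^2 - 4Q = 0, so Q = 2. min AVC = 10.
The firm shuts down for any P below $10.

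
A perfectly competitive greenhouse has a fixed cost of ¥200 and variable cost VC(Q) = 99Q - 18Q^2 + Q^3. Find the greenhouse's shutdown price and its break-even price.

Shutdown price = ¥18; break-even price = ¥39

Shutdown price = min AVC. AVC = 99 - 18Q + Q^2, with vertex at Q = 9 and minimum ¥18.
ATC = 200/Q + 99 - 18Q + Q^2. Setting dATC/dQ = −200/Q^2 − 18 + 2Q = 0 gives Q = 10 (since 2·10^3 − 18·10^2 = 200).
min ATC = 200/10 + 99 − 18·10 + 10^2 = ¥39. That is the break-even price.
For ¥18 ≤ P < ¥39 the firm produces at a loss; below ¥18 it shuts down.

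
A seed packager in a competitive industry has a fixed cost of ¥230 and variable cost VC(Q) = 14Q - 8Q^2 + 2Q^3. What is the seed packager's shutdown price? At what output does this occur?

¥6 per unit, at Q = 2

The shutdown price is the minimum of AVC. VC = 14Q - 8Q^2 + 2Q^3, so AVC = 14 - 8Q + 2Q^2.
At the minimum of AVC, MC = AVC. MC = 14 - 16Q + 6Q^2; setting MC = AVC gives 4Q^2 - 8Q = 0, so Q = 2. min AVC = 6.
So the shutdown price is ¥6.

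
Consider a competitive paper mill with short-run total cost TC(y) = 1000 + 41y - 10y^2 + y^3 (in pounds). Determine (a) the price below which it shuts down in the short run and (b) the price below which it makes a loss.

Shutdown price = min AVC. AVC = 41 - 10y + y^2, with vertex at y = 5 and minimum £16.
ATC = 1000/y + 41 - 10y + y^2. Setting dATC/dy = −1000/y^2 − 10 + 2y = 0 gives y = 10 (since 2·10^3 − 10·10^2 = 1000).
min ATC = 1000/10 + 41 − 10·10 + 10^2 = £141. That is the break-even price.
Between these two prices the firm operates at a loss; above £141 it earns a profit.

Shutdown price = £16; break-even price = £141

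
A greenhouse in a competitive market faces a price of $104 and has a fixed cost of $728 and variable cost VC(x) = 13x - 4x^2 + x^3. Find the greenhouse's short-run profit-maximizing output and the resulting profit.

AVC = 13 - 4x + x^2; min AVC = $9 at x = 2. Since P = $104 ≥ min AVC, the firm produces.
With MC = 13 - 8x + 3x^2, P = MC on the upward-sloping part at x* = 7.
TR = 104·7 = 728. TC = 728 + 238 = 966. Profit = 728 − 966 = -$238.
That loss of $238 beats the $728 the firm would lose by shutting down; producing recovers $490 of fixed cost.

Profit = -$238 at x = 7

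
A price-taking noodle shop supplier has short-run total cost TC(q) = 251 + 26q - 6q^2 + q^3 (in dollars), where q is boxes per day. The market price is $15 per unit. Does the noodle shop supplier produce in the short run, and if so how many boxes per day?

Strip out fixed cost: VC = 26q - 6q^2 + q^3. Then AVC = 26 - 6q + q^2 and MC = 26 - 12q + 3q^2.
AVC hits its minimum where MC = AVC, at q = 3, giving min AVC = 26 - 6·3 + 3^2 = $17.
With P < min AVC ($15 < $17), every unit sold adds to the loss.
Shutting down limits the loss to fixed cost, $251.

Shut down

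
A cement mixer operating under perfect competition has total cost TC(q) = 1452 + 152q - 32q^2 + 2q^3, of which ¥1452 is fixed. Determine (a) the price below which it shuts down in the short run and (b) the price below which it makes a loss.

Shutdown price = min AVC. AVC = 152 - 32q + 2q^2, with vertex at q = 8 and minimum ¥24.
ATC = 1452/q + 152 - 32q + 2q^2. Setting dATC/dq = −1452/q^2 − 32 + 4q = 0 gives q = 11 (since 4·11^3 − 32·11^2 = 1452).
min ATC = 1452/11 + 152 − 32·11 + 2·11^2 = ¥174. That is the break-even price.
For ¥24 ≤ P < ¥174 the firm produces at a loss; below ¥24 it shuts down.

Shutdown price = ¥24; break-even price = ¥174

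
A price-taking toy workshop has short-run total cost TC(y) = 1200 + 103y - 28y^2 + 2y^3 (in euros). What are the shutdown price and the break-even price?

AVC = 103 - 28y + 2y^2; minimized at y = 7, giving min AVC = €5. That is the shutdown price.
ATC = 1200/y + 103 - 28y + 2y^2. Setting dATC/dy = −1200/y^2 − 28 + 4y = 0 gives y = 10 (since 4·10^3 − 28·10^2 = 1200).
min ATC = 1200/10 + 103 − 28·10 + 2·10^2 = €143. That is the break-even price.
Between these two prices the firm operates at a loss; above €143 it earns a profit.

Shutdown price = €5; break-even price = €143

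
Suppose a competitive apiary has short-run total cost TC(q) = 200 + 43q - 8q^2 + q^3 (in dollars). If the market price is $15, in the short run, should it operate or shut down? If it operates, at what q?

Shut down

Variable cost is VC = 43q - 8q^2 + q^3, so AVC = VC/q = 43 - 8q + q^2 and MC = dTC/dq = 43 - 16q + 3q^2.
AVC is minimized where dAVC/dq = -8 + 2q = 0, at q = 4; min AVC = 43 - 8·4 + 4^2 = $27.
P = $15 lies below min AVC = $27; no output level covers variable cost.
Best response: produce nothing and absorb the $200 fixed cost.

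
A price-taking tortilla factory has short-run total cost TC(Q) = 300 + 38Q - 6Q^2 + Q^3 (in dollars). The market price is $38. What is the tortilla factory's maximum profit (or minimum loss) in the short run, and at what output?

AVC = 38 - 6Q + Q^2; min AVC = $29 at Q = 3. Since P = $38 ≥ min AVC, the firm produces.
With MC = 38 - 12Q + 3Q^2, P = MC on the upward-sloping part at Q* = 4.
TR = 38·4 = 152. TC = 300 + 120 = 420. Profit = 152 − 420 = -$268.
That loss of $268 beats the $300 the firm would lose by shutting down; producing recovers $32 of fixed cost.

Profit = -$268 at Q = 4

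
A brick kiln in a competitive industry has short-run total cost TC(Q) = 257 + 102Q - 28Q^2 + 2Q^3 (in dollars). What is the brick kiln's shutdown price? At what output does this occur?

Short-run supply begins at min AVC. From VC = 102Q - 28Q^2 + 2Q^3, AVC = 102 - 28Q + 2Q^2.
At the minimum of AVC, MC = AVC. MC = 102 - 56Q + 6Q^2; setting MC = AVC gives 4Q^2 - 28Q = 0, so Q = 7. min AVC = 4.
For P < $4 the firm produces nothing.

$4 per unit, at Q = 7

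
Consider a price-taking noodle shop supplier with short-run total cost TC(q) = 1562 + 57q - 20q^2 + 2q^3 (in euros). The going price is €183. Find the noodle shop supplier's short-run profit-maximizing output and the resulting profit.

AVC = 57 - 20q + 2q^2 has its minimum €7 at q = 5; price €183 clears that bar, so the firm operates.
With MC = 57 - 40q + 6q^2, P = MC on the upward-sloping part at q* = 9.
TR = 183·9 = 1647. TC = 1562 + 351 = 1913. Profit = 1647 − 1913 = -€266.
That loss of €266 beats the €1562 the firm would lose by shutting down; producing recovers €1296 of fixed cost.

Profit = -€266 at q = 9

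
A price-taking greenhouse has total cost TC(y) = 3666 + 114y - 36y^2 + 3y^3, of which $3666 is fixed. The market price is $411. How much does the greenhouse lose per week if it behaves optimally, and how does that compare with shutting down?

Profit = -$36 at y = 11

AVC = 114 - 36y + 3y^2 has its minimum $6 at y = 6; price $411 clears that bar, so the firm operates.
MC = 114 - 72y + 9y^2. Setting P = MC and taking the root on the rising branch gives y* = 11.
TR = 411·11 = 4521. TC = 3666 + 891 = 4557. Profit = 4521 − 4557 = -$36.
By producing, the firm covers all variable cost plus $3630 of fixed cost; shutting down would lose the full $3666.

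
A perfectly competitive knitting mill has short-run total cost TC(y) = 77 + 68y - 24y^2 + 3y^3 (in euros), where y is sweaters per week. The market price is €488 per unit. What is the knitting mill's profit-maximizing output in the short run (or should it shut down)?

From TC, MC = TC'(y) = 68 - 48y + 9y^2 and AVC = VC/y = 68 - 24y + 3y^2.
AVC is minimized where dAVC/dy = -24 + 6y = 0, at y = 4; min AVC = 68 - 24·4 + 3·4^2 = €20.
Since P = €488 ≥ min AVC = €20, price covers variable cost and the firm should produce.
Set P = MC: 488 = 68 - 48y + 9y^2 → -420 - 48y + 9y^2 = 0. The roots are y = -14/3 and y = 10; the profit-maximizing output is on the rising part of MC, so y* = 10.
Check: AVC at y = 10 is €128 ≤ P, so revenue covers variable cost.
Profit = P·y − TC = 488·10 − 1357 = €3523.

Produce at y = 10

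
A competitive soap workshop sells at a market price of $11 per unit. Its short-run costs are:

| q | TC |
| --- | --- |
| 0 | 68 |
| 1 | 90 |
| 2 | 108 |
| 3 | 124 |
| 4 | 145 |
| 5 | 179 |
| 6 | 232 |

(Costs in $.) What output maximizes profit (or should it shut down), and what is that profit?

q = 0 (shut down); profit = -$68

Compute π = P·q − TC at each output: q=0: -68; q=1: -79; q=2: -86; q=3: -91; q=4: -101; q=5: -124; q=6: -166.
Profit is highest at q = 0. Equivalently, the lowest AVC in the table is 56/3 ≈ $18.67 at q = 3, and P = $11 falls below it — price never covers variable cost, so the firm shuts down and loses only its fixed cost.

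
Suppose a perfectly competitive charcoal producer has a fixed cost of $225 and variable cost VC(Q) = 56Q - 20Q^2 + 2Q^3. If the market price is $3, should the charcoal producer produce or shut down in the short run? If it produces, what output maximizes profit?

Strip out fixed cost: VC = 56Q - 20Q^2 + 2Q^3. Then AVC = 56 - 20Q + 2Q^2 and MC = 56 - 40Q + 6Q^2.
AVC is minimized where dAVC/dQ = -20 + 4Q = 0, at Q = 5; min AVC = 56 - 20·5 + 2·5^2 = $6.
P = $3 lies below min AVC = $6; no output level covers variable cost.
Best response: produce nothing and absorb the $225 fixed cost.

Shut down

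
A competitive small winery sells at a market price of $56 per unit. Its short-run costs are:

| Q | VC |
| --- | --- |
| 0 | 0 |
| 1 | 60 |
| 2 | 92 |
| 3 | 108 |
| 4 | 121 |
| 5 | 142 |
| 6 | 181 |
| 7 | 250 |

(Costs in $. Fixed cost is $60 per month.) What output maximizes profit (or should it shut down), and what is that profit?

Q = 6; profit = $95

Tabulate TR − TC: Q=0: -60; Q=1: -64; Q=2: -40; Q=3: 0; Q=4: 43; Q=5: 78; Q=6: 95; Q=7: 82.
Profit is maximized at Q = 6. AVC there is 181/6 = $30.17 ≤ P, so producing beats shutting down (which would give -$60).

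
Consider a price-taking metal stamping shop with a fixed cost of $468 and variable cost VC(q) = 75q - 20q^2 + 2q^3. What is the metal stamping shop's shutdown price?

$25 per unit

The shutdown price is the minimum of AVC. VC = 75q - 20q^2 + 2q^3, so AVC = 75 - 20q + 2q^2.
At the minimum of AVC, MC = AVC. MC = 75 - 40q + 6q^2; setting MC = AVC gives 4q^2 - 20q = 0, so q = 5. min AVC = 25.
The firm shuts down for any P below $25.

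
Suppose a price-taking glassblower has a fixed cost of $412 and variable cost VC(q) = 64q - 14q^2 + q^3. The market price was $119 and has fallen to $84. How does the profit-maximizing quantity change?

Output falls from 11 to 10

AVC = 64 - 14q + q^2, minimized at q = 7 where min AVC = $15. MC = 64 - 28q + 3q^2.
At P = $119 ≥ min AVC, set P = MC on the rising branch: q = 11.
At P = $84 ≥ min AVC, set P = MC: q = 10. The firm stays open but cuts output.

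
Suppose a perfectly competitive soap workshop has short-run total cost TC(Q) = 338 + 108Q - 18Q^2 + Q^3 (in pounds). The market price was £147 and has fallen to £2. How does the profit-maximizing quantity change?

Output falls from 13 to 0 (the firm shuts down)

AVC = 108 - 18Q + Q^2, minimized at Q = 9 where min AVC = £27. MC = 108 - 36Q + 3Q^2.
At P = £147 ≥ min AVC, set P = MC on the rising branch: Q = 13.
At P = £2 < min AVC = £27, price no longer covers variable cost at any output, so the firm shuts down: Q = 0.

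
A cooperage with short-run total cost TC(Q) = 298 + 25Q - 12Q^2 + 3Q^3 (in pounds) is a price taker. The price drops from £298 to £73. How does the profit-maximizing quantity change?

MC = 25 - 24Q + 9Q^2; the shutdown threshold is min AVC = £13 (at Q = 2).
With P = £298 above the shutdown price, P = MC gives Q = 7.
At P = £73 ≥ min AVC, set P = MC: Q = 4. The firm stays open but cuts output.

Output falls from 7 to 4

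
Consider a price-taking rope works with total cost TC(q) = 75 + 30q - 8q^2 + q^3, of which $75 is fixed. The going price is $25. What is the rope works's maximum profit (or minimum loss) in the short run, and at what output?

AVC = 30 - 8q + q^2 has its minimum $14 at q = 4; price $25 clears that bar, so the firm operates.
MC = 30 - 16q + 3q^2. Setting P = MC and taking the root on the rising branch gives q* = 5.
TR = 25·5 = 125. TC = 75 + 75 = 150. Profit = 125 − 150 = -$25.
That loss of $25 beats the $75 the firm would lose by shutting down; producing recovers $50 of fixed cost.

Profit = -$25 at q = 5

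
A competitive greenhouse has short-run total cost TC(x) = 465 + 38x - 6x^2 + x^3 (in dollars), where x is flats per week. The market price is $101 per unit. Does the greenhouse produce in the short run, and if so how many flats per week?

Variable cost is VC = 38x - 6x^2 + x^3, so AVC = VC/x = 38 - 6x + x^2 and MC = dTC/dx = 38 - 12x + 3x^2.
AVC hits its minimum where MC = AVC, at x = 3, giving min AVC = 38 - 6·3 + 3^2 = $29.
Since P = $101 ≥ min AVC = $29, price covers variable cost and the firm should produce.
P = MC gives -63 - 12x + 3x^2 = 0, with roots -3 and 7. Take the larger (rising MC): x* = 7.
Check: AVC at x = 7 is $45 ≤ P, so revenue covers variable cost.
Profit = P·x − TC = 101·7 − 780 = -$73, a loss, but smaller than the $465 fixed cost the firm would lose by shutting down.

Produce at x = 7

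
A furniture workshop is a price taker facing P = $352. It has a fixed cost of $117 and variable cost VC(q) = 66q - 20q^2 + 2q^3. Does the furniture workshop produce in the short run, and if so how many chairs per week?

Produce at q = 11

Variable cost is VC = 66q - 20q^2 + 2q^3, so AVC = VC/q = 66 - 20q + 2q^2 and MC = dTC/dq = 66 - 40q + 6q^2.
AVC hits its minimum where MC = AVC, at q = 5, giving min AVC = 66 - 20·5 + 2·5^2 = $16.
P = $352 exceeds min AVC = $16, so the firm stays open.
P = MC gives -286 - 40q + 6q^2 = 0, with roots -13/3 and 11. Take the larger (rising MC): q* = 11.
Check: AVC at q = 11 is $88 ≤ P, so revenue covers variable cost.
Profit = P·q − TC = 352·11 − 1085 = $2787.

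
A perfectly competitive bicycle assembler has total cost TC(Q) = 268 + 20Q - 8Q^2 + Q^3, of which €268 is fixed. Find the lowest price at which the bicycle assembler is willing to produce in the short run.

The firm shuts down when price falls below the minimum of average variable cost. AVC = VC/Q = 20 - 8Q + Q^2.
dAVC/dQ = -8 + 2Q = 0 gives Q = 4. min AVC = 20 - 8·4 + 4^2 = 4.
The firm shuts down for any P below €4.

€4 per unit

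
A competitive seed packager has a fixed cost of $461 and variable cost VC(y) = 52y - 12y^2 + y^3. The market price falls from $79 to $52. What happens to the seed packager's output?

Output falls from 9 to 8

AVC = 52 - 12y + y^2, minimized at y = 6 where min AVC = $16. MC = 52 - 24y + 3y^2.
At P = $79 ≥ min AVC, set P = MC on the rising branch: y = 9.
At P = $52 ≥ min AVC, set P = MC: y = 8. The firm stays open but cuts output.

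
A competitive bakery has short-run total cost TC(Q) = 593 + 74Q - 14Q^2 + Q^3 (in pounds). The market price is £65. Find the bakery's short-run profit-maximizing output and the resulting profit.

Profit = -£269 at Q = 9

AVC = 74 - 14Q + Q^2; min AVC = £25 at Q = 7. Since P = £65 ≥ min AVC, the firm produces.
With MC = 74 - 28Q + 3Q^2, P = MC on the upward-sloping part at Q* = 9.
TR = 65·9 = 585. TC = 593 + 261 = 854. Profit = 585 − 854 = -£269.
That loss of £269 beats the £593 the firm would lose by shutting down; producing recovers £324 of fixed cost.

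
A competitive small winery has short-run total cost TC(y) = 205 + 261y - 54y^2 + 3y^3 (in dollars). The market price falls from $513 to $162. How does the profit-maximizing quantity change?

Output falls from 14 to 11

AVC = 261 - 54y + 3y^2, minimized at y = 9 where min AVC = $18. MC = 261 - 108y + 9y^2.
At P = $513 ≥ min AVC, set P = MC on the rising branch: y = 14.
At P = $162 ≥ min AVC, set P = MC: y = 11. The firm stays open but cuts output.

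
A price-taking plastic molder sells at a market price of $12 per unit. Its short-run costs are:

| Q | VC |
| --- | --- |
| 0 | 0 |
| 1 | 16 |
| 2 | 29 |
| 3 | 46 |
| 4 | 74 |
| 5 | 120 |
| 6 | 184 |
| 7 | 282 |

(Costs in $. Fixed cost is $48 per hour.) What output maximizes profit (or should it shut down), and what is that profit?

Profit at each row (π = 12Q − TC): Q=0: -48; Q=1: -52; Q=2: -53; Q=3: -58; Q=4: -74; Q=5: -108; Q=6: -160; Q=7: -246.
Profit is highest at Q = 0. Equivalently, the lowest AVC in the table is 29/2 ≈ $14.50 at Q = 2, and P = $12 falls below it — price never covers variable cost, so the firm shuts down and loses only its fixed cost.

Q = 0 (shut down); profit = -$48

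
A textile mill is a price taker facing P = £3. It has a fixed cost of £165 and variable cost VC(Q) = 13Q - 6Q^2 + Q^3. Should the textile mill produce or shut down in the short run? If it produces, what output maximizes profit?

Strip out fixed cost: VC = 13Q - 6Q^2 + Q^3. Then AVC = 13 - 6Q + Q^2 and MC = 13 - 12Q + 3Q^2.
AVC is minimized where dAVC/dQ = -6 + 2Q = 0, at Q = 3; min AVC = 13 - 6·3 + 3^2 = £4.
P = £3 lies below min AVC = £4; no output level covers variable cost.
Best response: produce nothing and absorb the £165 fixed cost.

Shut down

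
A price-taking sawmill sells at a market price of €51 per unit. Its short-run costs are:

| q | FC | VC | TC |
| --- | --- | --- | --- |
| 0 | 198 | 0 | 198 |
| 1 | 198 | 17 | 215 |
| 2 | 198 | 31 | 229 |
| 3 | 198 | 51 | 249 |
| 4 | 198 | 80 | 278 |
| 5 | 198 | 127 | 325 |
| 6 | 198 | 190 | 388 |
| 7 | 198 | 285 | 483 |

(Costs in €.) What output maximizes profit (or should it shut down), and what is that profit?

q = 5; profit = -€70

Tabulate TR − TC: q=0: -198; q=1: -164; q=2: -127; q=3: -96; q=4: -74; q=5: -70; q=6: -82; q=7: -126.
Profit is maximized at q = 5. AVC there is 127/5 = €25.40 ≤ P, so producing beats shutting down (which would give -€198).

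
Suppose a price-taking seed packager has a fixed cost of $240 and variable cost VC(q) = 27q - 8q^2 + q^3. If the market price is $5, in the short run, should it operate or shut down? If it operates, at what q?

Shut down

From TC, MC = TC'(q) = 27 - 16q + 3q^2 and AVC = VC/q = 27 - 8q + q^2.
AVC hits its minimum where MC = AVC, at q = 4, giving min AVC = 27 - 8·4 + 4^2 = $11.
With P < min AVC ($5 < $11), every unit sold adds to the loss.
The firm minimizes its loss by shutting down and losing only its fixed cost of $240.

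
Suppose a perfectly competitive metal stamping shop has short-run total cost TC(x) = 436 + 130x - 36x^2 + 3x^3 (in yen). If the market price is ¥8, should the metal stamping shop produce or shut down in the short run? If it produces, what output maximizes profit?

Strip out fixed cost: VC = 130x - 36x^2 + 3x^3. Then AVC = 130 - 36x + 3x^2 and MC = 130 - 72x + 9x^2.
AVC is minimized where dAVC/dx = -36 + 6x = 0, at x = 6; min AVC = 130 - 36·6 + 3·6^2 = ¥22.
P = ¥8 lies below min AVC = ¥22; no output level covers variable cost.
Shutting down limits the loss to fixed cost, ¥436.

Shut down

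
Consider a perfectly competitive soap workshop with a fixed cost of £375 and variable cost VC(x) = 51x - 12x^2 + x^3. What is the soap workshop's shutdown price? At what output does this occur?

The firm shuts down when price falls below the minimum of average variable cost. AVC = VC/x = 51 - 12x + x^2.
At the minimum of AVC, MC = AVC. MC = 51 - 24x + 3x^2; setting MC = AVC gives 2x^2 - 12x = 0, so x = 6. min AVC = 15.
The firm shuts down for any P below £15.

£15 per unit, at x = 6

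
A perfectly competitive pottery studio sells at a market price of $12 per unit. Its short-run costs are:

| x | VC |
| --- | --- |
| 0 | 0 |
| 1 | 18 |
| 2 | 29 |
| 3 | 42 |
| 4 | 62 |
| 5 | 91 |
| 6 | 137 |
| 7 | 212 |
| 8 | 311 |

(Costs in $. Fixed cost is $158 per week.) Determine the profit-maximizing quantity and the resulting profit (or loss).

x = 0 (shut down); profit = -$158

Compute π = P·x − TC at each output: x=0: -158; x=1: -164; x=2: -163; x=3: -164; x=4: -172; x=5: -189; x=6: -223; x=7: -286; x=8: -373.
Profit is highest at x = 0. Equivalently, the lowest AVC in the table is 42/3 ≈ $14 at x = 3, and P = $12 falls below it — price never covers variable cost, so the firm shuts down and loses only its fixed cost.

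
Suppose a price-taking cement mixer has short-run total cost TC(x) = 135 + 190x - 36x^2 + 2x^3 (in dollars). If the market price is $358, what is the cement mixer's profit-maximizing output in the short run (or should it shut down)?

From TC, MC = TC'(x) = 190 - 72x + 6x^2 and AVC = VC/x = 190 - 36x + 2x^2.
The AVC parabola has its vertex at x = 36/4 = 9, where AVC = 190 - 36·9 + 2·9^2 = $28.
P = $358 exceeds min AVC = $28, so the firm stays open.
P = MC gives -168 - 72x + 6x^2 = 0, with roots -2 and 14. Take the larger (rising MC): x* = 14.
Check: AVC at x = 14 is $78 ≤ P, so revenue covers variable cost.
Profit = P·x − TC = 358·14 − 1227 = $3785.

Produce at x = 14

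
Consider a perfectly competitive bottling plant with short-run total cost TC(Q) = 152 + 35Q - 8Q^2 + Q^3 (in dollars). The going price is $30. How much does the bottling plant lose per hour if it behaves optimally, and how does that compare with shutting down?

AVC = 35 - 8Q + Q^2; min AVC = $19 at Q = 4. Since P = $30 ≥ min AVC, the firm produces.
MC = 35 - 16Q + 3Q^2. Setting P = MC and taking the root on the rising branch gives Q* = 5.
TR = 30·5 = 150. TC = 152 + 100 = 252. Profit = 150 − 252 = -$102.
Shutting down would mean losing the fixed cost of $152, so operating at a loss of $102 is better by $50.

Profit = -$102 at Q = 5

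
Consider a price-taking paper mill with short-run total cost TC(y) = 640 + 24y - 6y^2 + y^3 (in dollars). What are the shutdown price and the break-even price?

Shutdown price = $15; break-even price = $120

Shutdown price = min AVC. AVC = 24 - 6y + y^2, with vertex at y = 3 and minimum $15.
ATC = 640/y + 24 - 6y + y^2. Setting dATC/dy = −640/y^2 − 6 + 2y = 0 gives y = 8 (since 2·8^3 − 6·8^2 = 640).
min ATC = 640/8 + 24 − 6·8 + 8^2 = $120. That is the break-even price.
Between these two prices the firm operates at a loss; above $120 it earns a profit.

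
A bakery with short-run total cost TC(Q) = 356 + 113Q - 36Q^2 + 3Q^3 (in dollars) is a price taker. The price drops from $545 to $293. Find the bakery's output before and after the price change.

Output falls from 12 to 10

MC = 113 - 72Q + 9Q^2; the shutdown threshold is min AVC = $5 (at Q = 6).
At P = $545 ≥ min AVC, set P = MC on the rising branch: Q = 12.
At P = $293 ≥ min AVC, set P = MC: Q = 10. The firm stays open but cuts output.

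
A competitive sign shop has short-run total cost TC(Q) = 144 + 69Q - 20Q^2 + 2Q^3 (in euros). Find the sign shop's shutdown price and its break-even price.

AVC = 69 - 20Q + 2Q^2; minimized at Q = 5, giving min AVC = €19. That is the shutdown price.
ATC = 144/Q + 69 - 20Q + 2Q^2. Setting dATC/dQ = −144/Q^2 − 20 + 4Q = 0 gives Q = 6 (since 4·6^3 − 20·6^2 = 144).
min ATC = 144/6 + 69 − 20·6 + 2·6^2 = €45. That is the break-even price.
For €19 ≤ P < €45 the firm produces at a loss; below €19 it shuts down.

Shutdown price = €19; break-even price = €45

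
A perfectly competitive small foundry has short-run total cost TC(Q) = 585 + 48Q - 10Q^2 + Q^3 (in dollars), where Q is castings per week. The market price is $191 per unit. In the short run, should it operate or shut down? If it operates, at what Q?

Produce at Q = 11

From TC, MC = TC'(Q) = 48 - 20Q + 3Q^2 and AVC = VC/Q = 48 - 10Q + Q^2.
AVC is minimized where dAVC/dQ = -10 + 2Q = 0, at Q = 5; min AVC = 48 - 10·5 + 5^2 = $23.
Because $191 ≥ $23, revenue can cover variable cost; the firm operates.
Set P = MC: 191 = 48 - 20Q + 3Q^2 → -143 - 20Q + 3Q^2 = 0. The roots are Q = -13/3 and Q = 11; the profit-maximizing output is on the rising part of MC, so Q* = 11.
Check: AVC at Q = 11 is $59 ≤ P, so revenue covers variable cost.
Profit = P·Q − TC = 191·11 − 1234 = $867.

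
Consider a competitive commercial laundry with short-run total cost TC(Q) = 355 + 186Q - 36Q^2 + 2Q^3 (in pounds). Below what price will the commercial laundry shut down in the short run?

£24 per unit

The shutdown price is the minimum of AVC. VC = 186Q - 36Q^2 + 2Q^3, so AVC = 186 - 36Q + 2Q^2.
dAVC/dQ = -36 + 4Q = 0 gives Q = 9. min AVC = 186 - 36·9 + 2·9^2 = 24.
For P < £24 the firm produces nothing.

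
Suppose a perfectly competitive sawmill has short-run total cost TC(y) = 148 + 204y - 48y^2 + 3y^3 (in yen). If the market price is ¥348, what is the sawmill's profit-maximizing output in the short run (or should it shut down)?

Strip out fixed cost: VC = 204y - 48y^2 + 3y^3. Then AVC = 204 - 48y + 3y^2 and MC = 204 - 96y + 9y^2.
The AVC parabola has its vertex at y = 48/6 = 8, where AVC = 204 - 48·8 + 3·8^2 = ¥12.
Because ¥348 ≥ ¥12, revenue can cover variable cost; the firm operates.
Solving P = MC: -144 - 96y + 9y^2 = 0 ⇒ y = -4/3 or 12. On the upward-sloping branch, y* = 12.
Check: AVC at y = 12 is ¥60 ≤ P, so revenue covers variable cost.
Profit = P·y − TC = 348·12 − 868 = ¥3308.

Produce at y = 12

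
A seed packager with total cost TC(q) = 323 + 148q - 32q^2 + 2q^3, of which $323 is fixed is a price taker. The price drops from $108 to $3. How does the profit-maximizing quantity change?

Output falls from 10 to 0 (the firm shuts down)

MC = 148 - 64q + 6q^2; the shutdown threshold is min AVC = $20 (at q = 8).
At P = $108 ≥ min AVC, set P = MC on the rising branch: q = 10.
At P = $3 < min AVC = $20, price no longer covers variable cost at any output, so the firm shuts down: q = 0.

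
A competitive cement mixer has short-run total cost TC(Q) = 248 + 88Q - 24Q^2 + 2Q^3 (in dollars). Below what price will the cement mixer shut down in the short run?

$16 per unit

The firm shuts down when price falls below the minimum of average variable cost. AVC = VC/Q = 88 - 24Q + 2Q^2.
At the minimum of AVC, MC = AVC. MC = 88 - 48Q + 6Q^2; setting MC = AVC gives 4Q^2 - 24Q = 0, so Q = 6. min AVC = 16.
For P < $16 the firm produces nothing.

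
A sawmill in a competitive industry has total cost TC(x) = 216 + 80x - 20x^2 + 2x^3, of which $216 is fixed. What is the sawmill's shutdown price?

Short-run supply begins at min AVC. From VC = 80x - 20x^2 + 2x^3, AVC = 80 - 20x + 2x^2.
At the minimum of AVC, MC = AVC. MC = 80 - 40x + 6x^2; setting MC = AVC gives 4x^2 - 20x = 0, so x = 5. min AVC = 30.
So the shutdown price is $30.

$30 per unit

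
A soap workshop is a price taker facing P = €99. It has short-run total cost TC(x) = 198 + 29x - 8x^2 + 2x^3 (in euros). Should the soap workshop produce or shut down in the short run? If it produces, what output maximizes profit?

Variable cost is VC = 29x - 8x^2 + 2x^3, so AVC = VC/x = 29 - 8x + 2x^2 and MC = dTC/dx = 29 - 16x + 6x^2.
AVC is minimized where dAVC/dx = -8 + 4x = 0, at x = 2; min AVC = 29 - 8·2 + 2·2^2 = €21.
Because €99 ≥ €21, revenue can cover variable cost; the firm operates.
Solving P = MC: -70 - 16x + 6x^2 = 0 ⇒ x = -7/3 or 5. On the upward-sloping branch, x* = 5.
Check: AVC at x = 5 is €39 ≤ P, so revenue covers variable cost.
Profit = P·x − TC = 99·5 − 393 = €102.

Produce at x = 5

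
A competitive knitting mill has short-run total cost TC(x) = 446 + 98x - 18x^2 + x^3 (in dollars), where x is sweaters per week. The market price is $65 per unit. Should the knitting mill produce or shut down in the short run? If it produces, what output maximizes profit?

Produce at x = 11

Variable cost is VC = 98x - 18x^2 + x^3, so AVC = VC/x = 98 - 18x + x^2 and MC = dTC/dx = 98 - 36x + 3x^2.
AVC hits its minimum where MC = AVC, at x = 9, giving min AVC = 98 - 18·9 + 9^2 = $17.
Because $65 ≥ $17, revenue can cover variable cost; the firm operates.
Solving P = MC: 33 - 36x + 3x^2 = 0 ⇒ x = 1 or 11. On the upward-sloping branch, x* = 11.
Check: AVC at x = 11 is $21 ≤ P, so revenue covers variable cost.
Profit = P·x − TC = 65·11 − 677 = $38.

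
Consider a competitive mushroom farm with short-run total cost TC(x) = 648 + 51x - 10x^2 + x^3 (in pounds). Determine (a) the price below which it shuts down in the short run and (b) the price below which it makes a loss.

Shutdown price = £26; break-even price = £114

Shutdown price = min AVC. AVC = 51 - 10x + x^2, with vertex at x = 5 and minimum £26.
ATC = 648/x + 51 - 10x + x^2. Setting dATC/dx = −648/x^2 − 10 + 2x = 0 gives x = 9 (since 2·9^3 − 10·9^2 = 648).
min ATC = 648/9 + 51 − 10·9 + 9^2 = £114. That is the break-even price.
For £26 ≤ P < £114 the firm produces at a loss; below £26 it shuts down.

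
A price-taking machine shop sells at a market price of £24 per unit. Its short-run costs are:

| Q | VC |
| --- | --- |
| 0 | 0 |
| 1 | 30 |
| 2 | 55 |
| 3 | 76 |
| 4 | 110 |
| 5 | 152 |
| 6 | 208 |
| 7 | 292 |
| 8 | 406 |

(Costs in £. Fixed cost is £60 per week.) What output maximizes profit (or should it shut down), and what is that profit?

Profit at each row (π = 24Q − TC): Q=0: -60; Q=1: -66; Q=2: -67; Q=3: -64; Q=4: -74; Q=5: -92; Q=6: -124; Q=7: -184; Q=8: -274.
Profit is highest at Q = 0. Equivalently, the lowest AVC in the table is 76/3 ≈ £25.33 at Q = 3, and P = £24 falls below it — price never covers variable cost, so the firm shuts down and loses only its fixed cost.

Q = 0 (shut down); profit = -£60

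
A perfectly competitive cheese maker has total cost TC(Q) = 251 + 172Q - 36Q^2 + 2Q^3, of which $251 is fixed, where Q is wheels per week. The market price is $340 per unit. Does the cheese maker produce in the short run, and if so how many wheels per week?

Produce at Q = 14

Variable cost is VC = 172Q - 36Q^2 + 2Q^3, so AVC = VC/Q = 172 - 36Q + 2Q^2 and MC = dTC/dQ = 172 - 72Q + 6Q^2.
AVC is minimized where dAVC/dQ = -36 + 4Q = 0, at Q = 9; min AVC = 172 - 36·9 + 2·9^2 = $10.
Because $340 ≥ $10, revenue can cover variable cost; the firm operates.
Set P = MC: 340 = 172 - 72Q + 6Q^2 → -168 - 72Q + 6Q^2 = 0. The roots are Q = -2 and Q = 14; the profit-maximizing output is on the rising part of MC, so Q* = 14.
Check: AVC at Q = 14 is $60 ≤ P, so revenue covers variable cost.
Profit = P·Q − TC = 340·14 − 1091 = $3669.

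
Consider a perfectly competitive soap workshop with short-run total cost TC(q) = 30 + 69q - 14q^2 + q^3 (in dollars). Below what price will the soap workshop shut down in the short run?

$20 per unit

The shutdown price is the minimum of AVC. VC = 69q - 14q^2 + q^3, so AVC = 69 - 14q + q^2.
dAVC/dq = -14 + 2q = 0 gives q = 7. min AVC = 69 - 14·7 + 7^2 = 20.
So the shutdown price is $20.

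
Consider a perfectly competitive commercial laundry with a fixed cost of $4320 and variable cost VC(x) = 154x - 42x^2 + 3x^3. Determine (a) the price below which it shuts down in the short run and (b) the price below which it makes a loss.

Shutdown price = $7; break-even price = $442

AVC = 154 - 42x + 3x^2; minimized at x = 7, giving min AVC = $7. That is the shutdown price.
ATC = 4320/x + 154 - 42x + 3x^2. Setting dATC/dx = −4320/x^2 − 42 + 6x = 0 gives x = 12 (since 6·12^3 − 42·12^2 = 4320).
min ATC = 4320/12 + 154 − 42·12 + 3·12^2 = $442. That is the break-even price.
For $7 ≤ P < $442 the firm produces at a loss; below $7 it shuts down.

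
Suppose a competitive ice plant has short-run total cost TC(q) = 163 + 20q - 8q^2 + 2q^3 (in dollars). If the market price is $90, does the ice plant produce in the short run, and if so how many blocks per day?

Produce at q = 5

From TC, MC = TC'(q) = 20 - 16q + 6q^2 and AVC = VC/q = 20 - 8q + 2q^2.
AVC hits its minimum where MC = AVC, at q = 2, giving min AVC = 20 - 8·2 + 2·2^2 = $12.
Because $90 ≥ $12, revenue can cover variable cost; the firm operates.
Solving P = MC: -70 - 16q + 6q^2 = 0 ⇒ q = -7/3 or 5. On the upward-sloping branch, q* = 5.
Check: AVC at q = 5 is $30 ≤ P, so revenue covers variable cost.
Profit = P·q − TC = 90·5 − 313 = $137.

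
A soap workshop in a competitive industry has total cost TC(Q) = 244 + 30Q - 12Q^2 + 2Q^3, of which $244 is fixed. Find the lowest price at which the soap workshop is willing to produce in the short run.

The firm shuts down when price falls below the minimum of average variable cost. AVC = VC/Q = 30 - 12Q + 2Q^2.
At the minimum of AVC, MC = AVC. MC = 30 - 24Q + 6Q^2; setting MC = AVC gives 4Q^2 - 12Q = 0, so Q = 3. min AVC = 12.
So the shutdown price is $12.

$12 per unit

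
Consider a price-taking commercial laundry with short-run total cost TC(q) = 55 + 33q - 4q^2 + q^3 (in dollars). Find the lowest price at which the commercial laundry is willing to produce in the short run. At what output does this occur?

Short-run supply begins at min AVC. From VC = 33q - 4q^2 + q^3, AVC = 33 - 4q + q^2.
At the minimum of AVC, MC = AVC. MC = 33 - 8q + 3q^2; setting MC = AVC gives 2q^2 - 4q = 0, so q = 2. min AVC = 29.
So the shutdown price is $29.

$29 per unit, at q = 2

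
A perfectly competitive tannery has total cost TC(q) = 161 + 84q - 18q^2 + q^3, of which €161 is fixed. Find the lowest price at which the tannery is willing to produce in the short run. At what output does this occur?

Short-run supply begins at min AVC. From VC = 84q - 18q^2 + q^3, AVC = 84 - 18q + q^2.
At the minimum of AVC, MC = AVC. MC = 84 - 36q + 3q^2; setting MC = AVC gives 2q^2 - 18q = 0, so q = 9. min AVC = 3.
The firm shuts down for any P below €3.

€3 per unit, at q = 9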